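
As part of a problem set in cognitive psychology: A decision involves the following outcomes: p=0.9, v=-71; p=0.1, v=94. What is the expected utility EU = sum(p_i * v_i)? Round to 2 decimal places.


EU = sum(p_i * v_i)
0.9 * -71 = -63.9
0.1 * 94 = 9.4
EU = -63.9 + 9.4
= -54.50


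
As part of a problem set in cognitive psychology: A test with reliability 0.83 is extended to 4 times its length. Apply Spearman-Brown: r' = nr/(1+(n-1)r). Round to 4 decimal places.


r_new = n*r / (1 + (n-1)*r)
Numerator = 4 * 0.83 = 3.32
Denominator = 1 + 3 * 0.83 = 3.49
r_new = 3.32 / 3.49
= 0.9513


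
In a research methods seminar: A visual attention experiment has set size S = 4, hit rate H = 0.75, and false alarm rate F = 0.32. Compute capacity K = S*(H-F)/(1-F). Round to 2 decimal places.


K = S * (H - F) / (1 - F)
H - F = 0.43
1 - F = 0.68
K = 4 * 0.43 / 0.68
= 2.53


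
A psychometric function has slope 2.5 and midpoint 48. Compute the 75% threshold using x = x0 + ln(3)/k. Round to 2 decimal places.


At P = 0.75: 0.75 = 1/(1 + e^(-k*(x-x0)))
Solving: e^(-k*(x-x0)) = 1/3
x = x0 + ln(3)/k
ln(3) = 1.0986
x = 48 + 1.0986/2.5
= 48 + 0.4394
= 48.44


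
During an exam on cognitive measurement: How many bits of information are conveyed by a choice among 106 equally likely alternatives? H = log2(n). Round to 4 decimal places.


H = log2(n)
H = log2(106)
= 6.7279


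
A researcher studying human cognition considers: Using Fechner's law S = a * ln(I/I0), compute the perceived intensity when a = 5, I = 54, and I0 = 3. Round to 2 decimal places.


S = 5 * ln(54/3)
I/I0 = 18.0
ln(18.0) = 2.8904
S = 5 * 2.8904
= 14.45


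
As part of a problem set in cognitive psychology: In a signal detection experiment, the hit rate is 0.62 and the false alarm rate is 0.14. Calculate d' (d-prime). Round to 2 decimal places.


d' = z(HR) - z(FAR)
z(0.62) = 0.3055
z(0.14) = -1.0803
d' = 0.3055 - -1.0803
= 1.39


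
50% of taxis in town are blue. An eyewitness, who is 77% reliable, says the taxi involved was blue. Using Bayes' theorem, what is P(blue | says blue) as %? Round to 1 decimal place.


P(blue | says blue) = P(says blue | blue)*P(blue) / [P(says blue | blue)*P(blue) + P(says blue | not blue)*P(not blue)]
Numerator = 0.77 * 0.5 = 0.385
False identification = 0.23 * 0.5 = 0.115
P = 0.385 / (0.385 + 0.115)
= 0.385 / 0.5
As percentage = 77.0


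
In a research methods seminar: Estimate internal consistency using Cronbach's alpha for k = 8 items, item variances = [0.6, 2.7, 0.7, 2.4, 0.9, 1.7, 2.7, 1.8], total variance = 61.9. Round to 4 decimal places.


alpha = (k/(k-1)) * (1 - sum(s_i^2)/s_total^2)
sum(item variances) = 13.5
k/(k-1) = 8/7 = 1.142857
1 - 13.5/61.9 = 1 - 0.218094 = 0.781906
alpha = 1.142857 * 0.781906
= 0.8936


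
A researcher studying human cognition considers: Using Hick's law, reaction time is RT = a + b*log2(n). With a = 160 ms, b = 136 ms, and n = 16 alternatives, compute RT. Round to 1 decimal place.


RT = 160 + 136 * log2(16)
log2(16) = 4.0
RT = 160 + 136 * 4.0
= 160 + 544.0
= 704.0 ms


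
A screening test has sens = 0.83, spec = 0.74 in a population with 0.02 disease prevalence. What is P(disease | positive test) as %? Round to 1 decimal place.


PPV = (sens * prev) / (sens * prev + (1-spec) * (1-prev))
Numerator = 0.83 * 0.02 = 0.0166
P(positive and no disease) = (1 - spec) * (1 - prev) = (1 - 0.74) * (1 - 0.02) = 0.2548
Denominator = 0.0166 + 0.2548 = 0.2714
PPV = 0.0166 / 0.2714 = 0.061164
As percentage = 6.1


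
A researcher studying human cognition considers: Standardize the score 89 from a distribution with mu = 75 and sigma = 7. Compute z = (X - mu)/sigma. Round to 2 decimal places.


z = (X - mu) / sigma
= (89 - 75) / 7
= 14 / 7
= 2.00


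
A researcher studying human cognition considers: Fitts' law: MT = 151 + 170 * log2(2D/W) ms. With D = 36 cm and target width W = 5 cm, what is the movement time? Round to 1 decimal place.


MT = 151 + 170 * log2(2*36/5)
2D/W = 14.4
log2(14.4) = 3.848
MT = 151 + 170 * 3.848
= 805.2 ms


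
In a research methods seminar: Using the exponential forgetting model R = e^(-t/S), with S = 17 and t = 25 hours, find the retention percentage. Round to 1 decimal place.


R = e^(-t/S)
-t/S = -25/17 = -1.470588
R = e^(-1.470588) = 0.22979
Percentage = 0.22979 * 100
= 23.0


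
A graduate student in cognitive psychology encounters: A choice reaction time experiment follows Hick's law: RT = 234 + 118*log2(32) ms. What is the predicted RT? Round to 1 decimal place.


RT = 234 + 118 * log2(32)
log2(32) = 5.0
RT = 234 + 118 * 5.0
= 234 + 590.0
= 824.0 ms


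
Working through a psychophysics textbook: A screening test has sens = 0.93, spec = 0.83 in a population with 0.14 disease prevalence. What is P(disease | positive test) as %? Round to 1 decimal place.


PPV = (sens * prev) / (sens * prev + (1-spec) * (1-prev))
Numerator = 0.93 * 0.14 = 0.1302
P(positive and no disease) = (1 - spec) * (1 - prev) = (1 - 0.83) * (1 - 0.14) = 0.1462
Denominator = 0.1302 + 0.1462 = 0.2764
PPV = 0.1302 / 0.2764 = 0.471056
As percentage = 47.1


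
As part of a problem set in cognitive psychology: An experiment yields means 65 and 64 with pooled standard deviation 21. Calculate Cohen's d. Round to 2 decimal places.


Cohen's d = (M1 - M2) / S_pooled
= (65 - 64) / 21
= 1 / 21
= 0.05


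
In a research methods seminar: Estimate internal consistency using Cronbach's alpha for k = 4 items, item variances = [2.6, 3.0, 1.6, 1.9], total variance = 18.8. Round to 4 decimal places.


alpha = (k/(k-1)) * (1 - sum(s_i^2)/s_total^2)
sum(item variances) = 9.1
k/(k-1) = 4/3 = 1.333333
1 - 9.1/18.8 = 1 - 0.484043 = 0.515957
alpha = 1.333333 * 0.515957
= 0.6879


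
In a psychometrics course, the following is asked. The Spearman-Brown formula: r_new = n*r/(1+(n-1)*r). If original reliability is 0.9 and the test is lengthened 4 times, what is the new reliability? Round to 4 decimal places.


r_new = n*r / (1 + (n-1)*r)
Numerator = 4 * 0.9 = 3.6
Denominator = 1 + 3 * 0.9 = 3.7
r_new = 3.6 / 3.7
= 0.9730


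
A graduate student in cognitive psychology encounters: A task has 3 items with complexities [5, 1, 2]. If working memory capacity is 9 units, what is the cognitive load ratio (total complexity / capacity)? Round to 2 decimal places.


Total complexity = 5 + 1 + 2 = 8
Load = total / capacity = 8 / 9
= 0.89


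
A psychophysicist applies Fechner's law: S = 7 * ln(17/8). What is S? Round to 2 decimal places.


S = 7 * ln(17/8)
I/I0 = 2.125
ln(2.125) = 0.7538
S = 7 * 0.7538
= 5.28


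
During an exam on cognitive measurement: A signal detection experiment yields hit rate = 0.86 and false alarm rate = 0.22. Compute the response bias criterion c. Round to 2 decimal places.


c = -0.5 * (z(HR) + z(FAR))
z(0.86) = 1.0803
z(0.22) = -0.7722
c = -0.5 * (1.0803 + -0.7722)
= -0.5 * 0.3081
= -0.15


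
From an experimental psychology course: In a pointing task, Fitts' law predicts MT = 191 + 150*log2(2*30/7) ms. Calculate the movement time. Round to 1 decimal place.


MT = 191 + 150 * log2(2*30/7)
2D/W = 8.571429
log2(8.571429) = 3.0995
MT = 191 + 150 * 3.0995
= 655.9 ms


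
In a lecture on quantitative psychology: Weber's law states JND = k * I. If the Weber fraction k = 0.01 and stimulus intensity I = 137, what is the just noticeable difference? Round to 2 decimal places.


JND = k * I
JND = 0.01 * 137
= 1.37


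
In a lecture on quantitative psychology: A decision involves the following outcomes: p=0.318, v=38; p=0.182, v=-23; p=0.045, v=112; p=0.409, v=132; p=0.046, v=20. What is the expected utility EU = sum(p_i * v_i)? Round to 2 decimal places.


EU = sum(p_i * v_i)
0.318 * 38 = 12.084
0.182 * -23 = -4.186
0.045 * 112 = 5.04
0.409 * 132 = 53.988
0.046 * 20 = 0.92
EU = 12.084 + -4.186 + 5.04 + 53.988 + 0.92
= 67.85


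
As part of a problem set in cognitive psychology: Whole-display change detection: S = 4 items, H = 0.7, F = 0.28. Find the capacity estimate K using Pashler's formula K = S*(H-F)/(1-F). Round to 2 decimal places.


K = S * (H - F) / (1 - F)
H - F = 0.42
1 - F = 0.72
K = 4 * 0.42 / 0.72
= 2.33


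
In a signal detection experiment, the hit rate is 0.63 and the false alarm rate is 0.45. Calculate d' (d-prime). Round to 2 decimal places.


d' = z(HR) - z(FAR)
z(0.63) = 0.3319
z(0.45) = -0.1257
d' = 0.3319 - -0.1257
= 0.46


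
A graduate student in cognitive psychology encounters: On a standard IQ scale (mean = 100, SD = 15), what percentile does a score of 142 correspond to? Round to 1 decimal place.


z = (IQ - mean) / SD
z = (142 - 100) / 15 = 2.8
Percentile = Phi(2.8) * 100
Phi(2.8) = 0.997445
= 99.7


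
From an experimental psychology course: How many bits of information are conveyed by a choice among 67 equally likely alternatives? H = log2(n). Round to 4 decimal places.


H = log2(n)
H = log2(67)
= 6.0661


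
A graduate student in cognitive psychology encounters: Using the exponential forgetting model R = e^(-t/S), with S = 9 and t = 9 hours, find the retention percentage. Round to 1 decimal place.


R = e^(-t/S)
-t/S = -9/9 = -1.0
R = e^(-1.0) = 0.367879
Percentage = 0.367879 * 100
= 36.8


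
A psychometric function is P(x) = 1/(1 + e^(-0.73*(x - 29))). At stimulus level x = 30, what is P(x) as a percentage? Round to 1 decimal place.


P(x) = 1/(1 + e^(-0.73*(30 - 29)))
Exponent = -0.73 * 1 = -0.73
e^(-0.73) = 0.481909
P = 1/(1 + 0.481909) = 0.674805
Percentage = 67.5


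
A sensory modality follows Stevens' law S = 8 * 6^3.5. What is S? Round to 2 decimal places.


S = 8 * 6^3.5
6^3.5 = 529.0898
S = 8 * 529.0898
= 4232.72


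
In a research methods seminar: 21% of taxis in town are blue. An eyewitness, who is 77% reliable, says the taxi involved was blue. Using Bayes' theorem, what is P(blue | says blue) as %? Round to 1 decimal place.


P(blue | says blue) = P(says blue | blue)*P(blue) / [P(says blue | blue)*P(blue) + P(says blue | not blue)*P(not blue)]
Numerator = 0.77 * 0.21 = 0.1617
False identification = 0.23 * 0.79 = 0.1817
P = 0.1617 / (0.1617 + 0.1817)
= 0.1617 / 0.3434
As percentage = 47.1


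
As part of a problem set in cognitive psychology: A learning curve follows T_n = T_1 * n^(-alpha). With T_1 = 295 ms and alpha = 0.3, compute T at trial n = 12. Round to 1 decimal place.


T_n = 295 * 12^(-0.3)
12^(-0.3) = 0.47451
T_n = 295 * 0.47451
= 140.0 ms


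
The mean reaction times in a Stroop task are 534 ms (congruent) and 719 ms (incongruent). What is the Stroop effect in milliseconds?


Stroop effect = RT(incongruent) - RT(congruent)
= 719 - 534
= 185 ms


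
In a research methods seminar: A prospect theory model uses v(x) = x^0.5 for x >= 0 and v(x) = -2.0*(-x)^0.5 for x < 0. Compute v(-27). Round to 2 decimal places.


Since x = -27 < 0, use v(x) = -lambda*(-x)^alpha
(-x) = 27
27^0.5 = 5.1962
v(-27) = -2.0 * 5.1962
= -10.39


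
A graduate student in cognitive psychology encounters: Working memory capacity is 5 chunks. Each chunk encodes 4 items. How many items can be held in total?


Total items = chunks * items_per_chunk
= 5 * 4
= 20


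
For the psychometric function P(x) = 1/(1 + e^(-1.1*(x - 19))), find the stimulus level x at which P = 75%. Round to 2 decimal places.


At P = 0.75: 0.75 = 1/(1 + e^(-k*(x-x0)))
Solving: e^(-k*(x-x0)) = 1/3
x = x0 + ln(3)/k
ln(3) = 1.0986
x = 19 + 1.0986/1.1
= 19 + 0.9987
= 20.00


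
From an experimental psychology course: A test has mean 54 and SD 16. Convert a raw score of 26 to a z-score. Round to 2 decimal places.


z = (X - mu) / sigma
= (26 - 54) / 16
= -28 / 16
= -1.75


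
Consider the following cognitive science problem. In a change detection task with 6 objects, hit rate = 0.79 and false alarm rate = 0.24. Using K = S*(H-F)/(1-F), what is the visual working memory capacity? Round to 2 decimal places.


K = S * (H - F) / (1 - F)
H - F = 0.55
1 - F = 0.76
K = 6 * 0.55 / 0.76
= 4.34


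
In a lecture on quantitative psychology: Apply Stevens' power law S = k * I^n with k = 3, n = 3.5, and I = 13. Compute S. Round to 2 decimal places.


S = 3 * 13^3.5
13^3.5 = 7921.3962
S = 3 * 7921.3962
= 23764.19


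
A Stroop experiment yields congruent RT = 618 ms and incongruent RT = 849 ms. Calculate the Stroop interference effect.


Stroop effect = RT(incongruent) - RT(congruent)
= 849 - 618
= 231 ms


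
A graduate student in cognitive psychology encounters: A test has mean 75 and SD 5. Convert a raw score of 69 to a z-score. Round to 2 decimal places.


z = (X - mu) / sigma
= (69 - 75) / 5
= -6 / 5
= -1.20


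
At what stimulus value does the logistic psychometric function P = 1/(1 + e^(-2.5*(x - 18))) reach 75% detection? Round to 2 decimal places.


At P = 0.75: 0.75 = 1/(1 + e^(-k*(x-x0)))
Solving: e^(-k*(x-x0)) = 1/3
x = x0 + ln(3)/k
ln(3) = 1.0986
x = 18 + 1.0986/2.5
= 18 + 0.4394
= 18.44


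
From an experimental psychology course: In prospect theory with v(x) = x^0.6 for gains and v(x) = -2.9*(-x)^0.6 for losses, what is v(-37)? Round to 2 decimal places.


Since x = -37 < 0, use v(x) = -lambda*(-x)^alpha
(-x) = 37
37^0.6 = 8.7281
v(-37) = -2.9 * 8.7281
= -25.31


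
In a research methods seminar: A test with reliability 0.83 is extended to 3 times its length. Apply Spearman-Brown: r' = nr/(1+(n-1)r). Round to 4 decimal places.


r_new = n*r / (1 + (n-1)*r)
Numerator = 3 * 0.83 = 2.49
Denominator = 1 + 2 * 0.83 = 2.66
r_new = 2.49 / 2.66
= 0.9361


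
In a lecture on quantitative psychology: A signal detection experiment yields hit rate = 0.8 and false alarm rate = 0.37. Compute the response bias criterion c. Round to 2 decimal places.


c = -0.5 * (z(HR) + z(FAR))
z(0.8) = 0.8416
z(0.37) = -0.3319
c = -0.5 * (0.8416 + -0.3319)
= -0.5 * 0.5097
= -0.25


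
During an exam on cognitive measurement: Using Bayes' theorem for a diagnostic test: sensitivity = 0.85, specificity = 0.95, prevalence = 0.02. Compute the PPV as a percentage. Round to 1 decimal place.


PPV = (sens * prev) / (sens * prev + (1-spec) * (1-prev))
Numerator = 0.85 * 0.02 = 0.017
P(positive and no disease) = (1 - spec) * (1 - prev) = (1 - 0.95) * (1 - 0.02) = 0.049
Denominator = 0.017 + 0.049 = 0.066
PPV = 0.017 / 0.066 = 0.257576
As percentage = 25.8


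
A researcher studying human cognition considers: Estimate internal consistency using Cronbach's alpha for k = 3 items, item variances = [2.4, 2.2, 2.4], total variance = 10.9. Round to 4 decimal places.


alpha = (k/(k-1)) * (1 - sum(s_i^2)/s_total^2)
sum(item variances) = 7.0
k/(k-1) = 3/2 = 1.5
1 - 7.0/10.9 = 1 - 0.642202 = 0.357798
alpha = 1.5 * 0.357798
= 0.5367


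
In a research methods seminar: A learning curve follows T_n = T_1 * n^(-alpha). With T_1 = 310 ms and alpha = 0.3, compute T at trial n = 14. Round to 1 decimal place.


T_n = 310 * 14^(-0.3)
14^(-0.3) = 0.453066
T_n = 310 * 0.453066
= 140.5 ms


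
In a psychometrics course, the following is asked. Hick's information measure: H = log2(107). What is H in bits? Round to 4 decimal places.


H = log2(n)
H = log2(107)
= 6.7415


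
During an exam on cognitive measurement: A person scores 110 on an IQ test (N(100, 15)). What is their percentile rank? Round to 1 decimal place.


z = (IQ - mean) / SD
z = (110 - 100) / 15 = 0.6667
Percentile = Phi(0.6667) * 100
Phi(0.6667) = 0.747518
= 74.8


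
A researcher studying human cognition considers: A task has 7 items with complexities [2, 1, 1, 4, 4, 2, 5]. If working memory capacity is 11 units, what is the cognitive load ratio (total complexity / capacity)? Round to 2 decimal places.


Total complexity = 2 + 1 + 1 + 4 + 4 + 2 + 5 = 19
Load = total / capacity = 19 / 11
= 1.73


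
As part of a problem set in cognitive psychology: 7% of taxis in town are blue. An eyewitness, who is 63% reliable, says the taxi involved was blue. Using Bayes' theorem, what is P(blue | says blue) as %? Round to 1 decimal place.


P(blue | says blue) = P(says blue | blue)*P(blue) / [P(says blue | blue)*P(blue) + P(says blue | not blue)*P(not blue)]
Numerator = 0.63 * 0.07 = 0.0441
False identification = 0.37 * 0.93 = 0.3441
P = 0.0441 / (0.0441 + 0.3441)
= 0.0441 / 0.3882
As percentage = 11.4


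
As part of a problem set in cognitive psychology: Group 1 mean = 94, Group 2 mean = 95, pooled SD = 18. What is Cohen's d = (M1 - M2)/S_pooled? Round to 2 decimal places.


Cohen's d = (M1 - M2) / S_pooled
= (94 - 95) / 18
= -1 / 18
= -0.06


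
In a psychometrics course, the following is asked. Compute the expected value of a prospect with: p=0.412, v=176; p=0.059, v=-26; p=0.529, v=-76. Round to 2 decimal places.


EU = sum(p_i * v_i)
0.412 * 176 = 72.512
0.059 * -26 = -1.534
0.529 * -76 = -40.204
EU = 72.512 + -1.534 + -40.204
= 30.77


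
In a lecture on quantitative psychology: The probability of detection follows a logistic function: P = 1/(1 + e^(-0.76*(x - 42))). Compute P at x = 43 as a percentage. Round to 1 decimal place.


P(x) = 1/(1 + e^(-0.76*(43 - 42)))
Exponent = -0.76 * 1 = -0.76
e^(-0.76) = 0.467666
P = 1/(1 + 0.467666) = 0.681354
Percentage = 68.1


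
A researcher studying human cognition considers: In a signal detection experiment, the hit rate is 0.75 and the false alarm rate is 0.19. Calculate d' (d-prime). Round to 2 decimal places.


d' = z(HR) - z(FAR)
z(0.75) = 0.6745
z(0.19) = -0.8779
d' = 0.6745 - -0.8779
= 1.55


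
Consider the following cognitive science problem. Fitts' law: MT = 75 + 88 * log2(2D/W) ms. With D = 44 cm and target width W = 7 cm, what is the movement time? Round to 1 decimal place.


MT = 75 + 88 * log2(2*44/7)
2D/W = 12.571429
log2(12.571429) = 3.6521
MT = 75 + 88 * 3.6521
= 396.4 ms


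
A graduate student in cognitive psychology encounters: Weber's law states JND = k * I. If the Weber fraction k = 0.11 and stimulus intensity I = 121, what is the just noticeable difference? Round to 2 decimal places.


JND = k * I
JND = 0.11 * 121
= 13.31


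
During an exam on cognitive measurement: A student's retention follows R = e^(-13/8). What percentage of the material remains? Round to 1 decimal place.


R = e^(-t/S)
-t/S = -13/8 = -1.625
R = e^(-1.625) = 0.196912
Percentage = 0.196912 * 100
= 19.7


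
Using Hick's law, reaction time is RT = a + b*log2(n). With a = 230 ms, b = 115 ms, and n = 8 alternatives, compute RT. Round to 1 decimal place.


RT = 230 + 115 * log2(8)
log2(8) = 3.0
RT = 230 + 115 * 3.0
= 230 + 345.0
= 575.0 ms


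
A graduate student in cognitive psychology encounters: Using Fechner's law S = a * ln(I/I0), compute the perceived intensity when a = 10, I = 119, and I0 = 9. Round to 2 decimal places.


S = 10 * ln(119/9)
I/I0 = 13.222222
ln(13.222222) = 2.5819
S = 10 * 2.5819
= 25.82


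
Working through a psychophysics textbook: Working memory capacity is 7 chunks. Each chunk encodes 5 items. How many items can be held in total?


Total items = chunks * items_per_chunk
= 7 * 5
= 35


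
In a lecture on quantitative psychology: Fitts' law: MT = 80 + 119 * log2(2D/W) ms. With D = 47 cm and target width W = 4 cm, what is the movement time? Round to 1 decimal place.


MT = 80 + 119 * log2(2*47/4)
2D/W = 23.5
log2(23.5) = 4.5546
MT = 80 + 119 * 4.5546
= 622.0 ms


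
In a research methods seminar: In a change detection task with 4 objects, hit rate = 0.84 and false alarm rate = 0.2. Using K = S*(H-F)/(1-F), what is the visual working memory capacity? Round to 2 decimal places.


K = S * (H - F) / (1 - F)
H - F = 0.64
1 - F = 0.8
K = 4 * 0.64 / 0.8
= 3.20


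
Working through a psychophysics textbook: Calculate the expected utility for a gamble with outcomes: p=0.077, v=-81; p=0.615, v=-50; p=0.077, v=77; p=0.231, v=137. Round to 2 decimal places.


EU = sum(p_i * v_i)
0.077 * -81 = -6.237
0.615 * -50 = -30.75
0.077 * 77 = 5.929
0.231 * 137 = 31.647
EU = -6.237 + -30.75 + 5.929 + 31.647
= 0.59


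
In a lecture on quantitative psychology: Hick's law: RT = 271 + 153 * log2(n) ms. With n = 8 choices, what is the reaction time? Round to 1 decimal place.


RT = 271 + 153 * log2(8)
log2(8) = 3.0
RT = 271 + 153 * 3.0
= 271 + 459.0
= 730.0 ms


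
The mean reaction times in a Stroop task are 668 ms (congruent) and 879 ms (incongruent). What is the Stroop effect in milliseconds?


Stroop effect = RT(incongruent) - RT(congruent)
= 879 - 668
= 211 ms


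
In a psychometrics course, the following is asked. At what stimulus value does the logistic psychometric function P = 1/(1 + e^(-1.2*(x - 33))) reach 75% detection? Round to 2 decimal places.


At P = 0.75: 0.75 = 1/(1 + e^(-k*(x-x0)))
Solving: e^(-k*(x-x0)) = 1/3
x = x0 + ln(3)/k
ln(3) = 1.0986
x = 33 + 1.0986/1.2
= 33 + 0.9155
= 33.92


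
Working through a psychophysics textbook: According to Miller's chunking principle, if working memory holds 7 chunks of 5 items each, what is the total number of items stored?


Total items = chunks * items_per_chunk
= 7 * 5
= 35


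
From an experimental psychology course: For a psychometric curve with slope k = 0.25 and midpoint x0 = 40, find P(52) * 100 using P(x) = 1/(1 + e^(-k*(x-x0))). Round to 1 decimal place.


P(x) = 1/(1 + e^(-0.25*(52 - 40)))
Exponent = -0.25 * 12 = -3.0
e^(-3.0) = 0.049787
P = 1/(1 + 0.049787) = 0.952574
Percentage = 95.3


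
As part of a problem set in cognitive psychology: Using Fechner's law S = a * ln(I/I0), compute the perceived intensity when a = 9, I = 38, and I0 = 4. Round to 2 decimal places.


S = 9 * ln(38/4)
I/I0 = 9.5
ln(9.5) = 2.2513
S = 9 * 2.2513
= 20.26


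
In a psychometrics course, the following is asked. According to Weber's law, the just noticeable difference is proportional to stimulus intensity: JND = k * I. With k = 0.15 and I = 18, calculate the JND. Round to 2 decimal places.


JND = k * I
JND = 0.15 * 18
= 2.70


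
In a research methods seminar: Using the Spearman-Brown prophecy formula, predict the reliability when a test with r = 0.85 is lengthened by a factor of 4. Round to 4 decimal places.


r_new = n*r / (1 + (n-1)*r)
Numerator = 4 * 0.85 = 3.4
Denominator = 1 + 3 * 0.85 = 3.55
r_new = 3.4 / 3.55
= 0.9577


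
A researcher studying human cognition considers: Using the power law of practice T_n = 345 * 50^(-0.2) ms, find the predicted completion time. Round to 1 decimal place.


T_n = 345 * 50^(-0.2)
50^(-0.2) = 0.457305
T_n = 345 * 0.457305
= 157.8 ms


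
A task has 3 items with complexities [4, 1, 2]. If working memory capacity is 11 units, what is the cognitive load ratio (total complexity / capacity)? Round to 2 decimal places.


Total complexity = 4 + 1 + 2 = 7
Load = total / capacity = 7 / 11
= 0.64


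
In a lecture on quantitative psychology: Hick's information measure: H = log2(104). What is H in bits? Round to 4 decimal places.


H = log2(n)
H = log2(104)
= 6.7004


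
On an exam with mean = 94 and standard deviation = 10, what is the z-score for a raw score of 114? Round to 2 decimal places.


z = (X - mu) / sigma
= (114 - 94) / 10
= 20 / 10
= 2.00


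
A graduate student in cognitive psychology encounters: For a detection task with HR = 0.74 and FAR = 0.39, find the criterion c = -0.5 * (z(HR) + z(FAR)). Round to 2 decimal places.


c = -0.5 * (z(HR) + z(FAR))
z(0.74) = 0.6433
z(0.39) = -0.2793
c = -0.5 * (0.6433 + -0.2793)
= -0.5 * 0.364
= -0.18


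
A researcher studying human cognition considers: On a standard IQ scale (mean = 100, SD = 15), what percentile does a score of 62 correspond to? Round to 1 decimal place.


z = (IQ - mean) / SD
z = (62 - 100) / 15 = -2.5333
Percentile = Phi(-2.5333) * 100
Phi(-2.5333) = 0.00565
= 0.6


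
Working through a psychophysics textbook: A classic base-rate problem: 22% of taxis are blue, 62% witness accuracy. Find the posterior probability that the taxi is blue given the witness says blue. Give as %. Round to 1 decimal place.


P(blue | says blue) = P(says blue | blue)*P(blue) / [P(says blue | blue)*P(blue) + P(says blue | not blue)*P(not blue)]
Numerator = 0.62 * 0.22 = 0.1364
False identification = 0.38 * 0.78 = 0.2964
P = 0.1364 / (0.1364 + 0.2964)
= 0.1364 / 0.4328
As percentage = 31.5


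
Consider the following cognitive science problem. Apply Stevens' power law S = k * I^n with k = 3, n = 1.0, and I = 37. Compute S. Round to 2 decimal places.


S = 3 * 37^1.0
37^1.0 = 37.0
S = 3 * 37.0
= 111.00


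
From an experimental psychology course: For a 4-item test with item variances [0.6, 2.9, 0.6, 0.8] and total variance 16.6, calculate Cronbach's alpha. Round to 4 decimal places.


alpha = (k/(k-1)) * (1 - sum(s_i^2)/s_total^2)
sum(item variances) = 4.9
k/(k-1) = 4/3 = 1.333333
1 - 4.9/16.6 = 1 - 0.295181 = 0.704819
alpha = 1.333333 * 0.704819
= 0.9398


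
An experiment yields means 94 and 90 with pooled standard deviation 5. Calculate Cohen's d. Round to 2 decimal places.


Cohen's d = (M1 - M2) / S_pooled
= (94 - 90) / 5
= 4 / 5
= 0.80


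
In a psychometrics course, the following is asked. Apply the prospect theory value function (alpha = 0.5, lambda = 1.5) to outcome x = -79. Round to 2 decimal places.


Since x = -79 < 0, use v(x) = -lambda*(-x)^alpha
(-x) = 79
79^0.5 = 8.8882
v(-79) = -1.5 * 8.8882
= -13.33


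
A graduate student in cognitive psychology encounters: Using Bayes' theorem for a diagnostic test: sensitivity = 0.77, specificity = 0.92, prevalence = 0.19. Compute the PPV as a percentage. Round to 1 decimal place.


PPV = (sens * prev) / (sens * prev + (1-spec) * (1-prev))
Numerator = 0.77 * 0.19 = 0.1463
P(positive and no disease) = (1 - spec) * (1 - prev) = (1 - 0.92) * (1 - 0.19) = 0.0648
Denominator = 0.1463 + 0.0648 = 0.2111
PPV = 0.1463 / 0.2111 = 0.693036
As percentage = 69.3


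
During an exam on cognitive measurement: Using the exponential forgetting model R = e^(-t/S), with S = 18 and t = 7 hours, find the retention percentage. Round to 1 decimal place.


R = e^(-t/S)
-t/S = -7/18 = -0.388889
R = e^(-0.388889) = 0.67781
Percentage = 0.67781 * 100
= 67.8


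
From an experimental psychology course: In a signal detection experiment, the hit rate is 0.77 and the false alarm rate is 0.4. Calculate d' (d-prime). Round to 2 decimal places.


d' = z(HR) - z(FAR)
z(0.77) = 0.7388
z(0.4) = -0.2533
d' = 0.7388 - -0.2533
= 0.99


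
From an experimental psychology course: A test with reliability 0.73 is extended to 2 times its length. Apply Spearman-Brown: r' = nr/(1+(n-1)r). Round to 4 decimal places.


r_new = n*r / (1 + (n-1)*r)
Numerator = 2 * 0.73 = 1.46
Denominator = 1 + 1 * 0.73 = 1.73
r_new = 1.46 / 1.73
= 0.8439


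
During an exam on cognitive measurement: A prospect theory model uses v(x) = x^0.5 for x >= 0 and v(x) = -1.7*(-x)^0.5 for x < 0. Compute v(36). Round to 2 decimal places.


Since x = 36 >= 0, use v(x) = x^0.5
36^0.5 = 6.0
v(36) = 6.00


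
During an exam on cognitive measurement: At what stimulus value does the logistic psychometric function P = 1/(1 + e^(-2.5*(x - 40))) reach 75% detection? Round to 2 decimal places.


At P = 0.75: 0.75 = 1/(1 + e^(-k*(x-x0)))
Solving: e^(-k*(x-x0)) = 1/3
x = x0 + ln(3)/k
ln(3) = 1.0986
x = 40 + 1.0986/2.5
= 40 + 0.4394
= 40.44


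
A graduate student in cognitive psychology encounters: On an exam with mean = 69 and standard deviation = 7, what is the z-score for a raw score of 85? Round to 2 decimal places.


z = (X - mu) / sigma
= (85 - 69) / 7
= 16 / 7
= 2.29


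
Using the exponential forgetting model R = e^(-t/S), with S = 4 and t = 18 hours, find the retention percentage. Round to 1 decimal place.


R = e^(-t/S)
-t/S = -18/4 = -4.5
R = e^(-4.5) = 0.011109
Percentage = 0.011109 * 100
= 1.1


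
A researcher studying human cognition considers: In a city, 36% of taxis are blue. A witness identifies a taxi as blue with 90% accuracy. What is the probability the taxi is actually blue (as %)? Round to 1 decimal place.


P(blue | says blue) = P(says blue | blue)*P(blue) / [P(says blue | blue)*P(blue) + P(says blue | not blue)*P(not blue)]
Numerator = 0.9 * 0.36 = 0.324
False identification = 0.1 * 0.64 = 0.064
P = 0.324 / (0.324 + 0.064)
= 0.324 / 0.388
As percentage = 83.5


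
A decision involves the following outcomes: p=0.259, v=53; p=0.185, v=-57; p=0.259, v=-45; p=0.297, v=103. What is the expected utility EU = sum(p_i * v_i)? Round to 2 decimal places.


EU = sum(p_i * v_i)
0.259 * 53 = 13.727
0.185 * -57 = -10.545
0.259 * -45 = -11.655
0.297 * 103 = 30.591
EU = 13.727 + -10.545 + -11.655 + 30.591
= 22.12


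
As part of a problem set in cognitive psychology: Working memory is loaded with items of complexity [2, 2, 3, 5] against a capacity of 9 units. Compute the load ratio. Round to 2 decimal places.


Total complexity = 2 + 2 + 3 + 5 = 12
Load = total / capacity = 12 / 9
= 1.33


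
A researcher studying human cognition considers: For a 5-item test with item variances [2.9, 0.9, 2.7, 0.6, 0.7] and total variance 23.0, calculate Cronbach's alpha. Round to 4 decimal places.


alpha = (k/(k-1)) * (1 - sum(s_i^2)/s_total^2)
sum(item variances) = 7.8
k/(k-1) = 5/4 = 1.25
1 - 7.8/23.0 = 1 - 0.33913 = 0.66087
alpha = 1.25 * 0.66087
= 0.8261


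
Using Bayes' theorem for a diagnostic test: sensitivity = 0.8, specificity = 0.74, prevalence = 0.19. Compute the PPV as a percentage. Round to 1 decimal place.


PPV = (sens * prev) / (sens * prev + (1-spec) * (1-prev))
Numerator = 0.8 * 0.19 = 0.152
P(positive and no disease) = (1 - spec) * (1 - prev) = (1 - 0.74) * (1 - 0.19) = 0.2106
Denominator = 0.152 + 0.2106 = 0.3626
PPV = 0.152 / 0.3626 = 0.419195
As percentage = 41.9


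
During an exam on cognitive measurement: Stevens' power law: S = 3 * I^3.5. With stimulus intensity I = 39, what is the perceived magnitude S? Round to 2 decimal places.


S = 3 * 39^3.5
39^3.5 = 370447.0363
S = 3 * 370447.0363
= 1111341.11


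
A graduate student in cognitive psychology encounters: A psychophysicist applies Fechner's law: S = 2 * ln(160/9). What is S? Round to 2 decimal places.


S = 2 * ln(160/9)
I/I0 = 17.777778
ln(17.777778) = 2.8779
S = 2 * 2.8779
= 5.76


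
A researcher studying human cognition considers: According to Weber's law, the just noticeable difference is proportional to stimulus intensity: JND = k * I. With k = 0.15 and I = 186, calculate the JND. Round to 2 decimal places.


JND = k * I
JND = 0.15 * 186
= 27.90


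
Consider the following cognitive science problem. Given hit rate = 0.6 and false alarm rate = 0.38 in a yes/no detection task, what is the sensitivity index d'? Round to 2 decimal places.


d' = z(HR) - z(FAR)
z(0.6) = 0.2533
z(0.38) = -0.3055
d' = 0.2533 - -0.3055
= 0.56


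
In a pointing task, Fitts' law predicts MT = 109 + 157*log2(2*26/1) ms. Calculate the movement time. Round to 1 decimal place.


MT = 109 + 157 * log2(2*26/1)
2D/W = 52.0
log2(52.0) = 5.7004
MT = 109 + 157 * 5.7004
= 1004.0 ms


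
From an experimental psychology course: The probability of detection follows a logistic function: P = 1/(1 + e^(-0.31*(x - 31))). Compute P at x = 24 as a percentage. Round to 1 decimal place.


P(x) = 1/(1 + e^(-0.31*(24 - 31)))
Exponent = -0.31 * -7 = 2.17
e^(2.17) = 8.758284
P = 1/(1 + 8.758284) = 0.102477
Percentage = 10.2


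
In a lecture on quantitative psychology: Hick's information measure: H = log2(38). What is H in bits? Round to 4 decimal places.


H = log2(n)
H = log2(38)
= 5.2479


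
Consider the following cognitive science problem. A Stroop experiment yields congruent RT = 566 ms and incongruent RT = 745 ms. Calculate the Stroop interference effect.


Stroop effect = RT(incongruent) - RT(congruent)
= 745 - 566
= 179 ms


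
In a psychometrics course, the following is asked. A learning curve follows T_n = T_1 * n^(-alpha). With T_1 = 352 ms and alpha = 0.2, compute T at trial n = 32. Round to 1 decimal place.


T_n = 352 * 32^(-0.2)
32^(-0.2) = 0.5
T_n = 352 * 0.5
= 176.0 ms


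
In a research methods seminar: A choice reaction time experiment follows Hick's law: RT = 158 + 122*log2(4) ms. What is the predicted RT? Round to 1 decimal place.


RT = 158 + 122 * log2(4)
log2(4) = 2.0
RT = 158 + 122 * 2.0
= 158 + 244.0
= 402.0 ms


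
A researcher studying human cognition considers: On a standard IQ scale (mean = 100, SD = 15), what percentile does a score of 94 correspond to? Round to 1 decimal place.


z = (IQ - mean) / SD
z = (94 - 100) / 15 = -0.4
Percentile = Phi(-0.4) * 100
Phi(-0.4) = 0.344578
= 34.5


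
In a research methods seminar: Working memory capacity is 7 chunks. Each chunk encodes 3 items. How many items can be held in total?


Total items = chunks * items_per_chunk
= 7 * 3
= 21


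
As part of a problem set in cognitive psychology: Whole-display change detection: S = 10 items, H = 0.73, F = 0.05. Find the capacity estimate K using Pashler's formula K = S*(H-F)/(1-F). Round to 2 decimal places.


K = S * (H - F) / (1 - F)
H - F = 0.68
1 - F = 0.95
K = 10 * 0.68 / 0.95
= 7.16


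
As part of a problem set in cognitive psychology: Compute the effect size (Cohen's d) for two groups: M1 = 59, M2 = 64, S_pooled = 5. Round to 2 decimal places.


Cohen's d = (M1 - M2) / S_pooled
= (59 - 64) / 5
= -5 / 5
= -1.00


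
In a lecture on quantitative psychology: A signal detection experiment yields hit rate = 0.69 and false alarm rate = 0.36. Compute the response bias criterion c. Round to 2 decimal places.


c = -0.5 * (z(HR) + z(FAR))
z(0.69) = 0.4959
z(0.36) = -0.3585
c = -0.5 * (0.4959 + -0.3585)
= -0.5 * 0.1374
= -0.07


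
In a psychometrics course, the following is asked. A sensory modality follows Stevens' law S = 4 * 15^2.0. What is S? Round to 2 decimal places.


S = 4 * 15^2.0
15^2.0 = 225.0
S = 4 * 225.0
= 900.00


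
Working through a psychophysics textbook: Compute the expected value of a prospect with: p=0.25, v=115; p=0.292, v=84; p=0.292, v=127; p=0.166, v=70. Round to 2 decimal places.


EU = sum(p_i * v_i)
0.25 * 115 = 28.75
0.292 * 84 = 24.528
0.292 * 127 = 37.084
0.166 * 70 = 11.62
EU = 28.75 + 24.528 + 37.084 + 11.62
= 101.98


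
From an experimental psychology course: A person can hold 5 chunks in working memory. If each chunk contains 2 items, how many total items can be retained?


Total items = chunks * items_per_chunk
= 5 * 2
= 10


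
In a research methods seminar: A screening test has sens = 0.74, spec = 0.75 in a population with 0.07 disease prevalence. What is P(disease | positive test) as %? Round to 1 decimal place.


PPV = (sens * prev) / (sens * prev + (1-spec) * (1-prev))
Numerator = 0.74 * 0.07 = 0.0518
P(positive and no disease) = (1 - spec) * (1 - prev) = (1 - 0.75) * (1 - 0.07) = 0.2325
Denominator = 0.0518 + 0.2325 = 0.2843
PPV = 0.0518 / 0.2843 = 0.182202
As percentage = 18.2


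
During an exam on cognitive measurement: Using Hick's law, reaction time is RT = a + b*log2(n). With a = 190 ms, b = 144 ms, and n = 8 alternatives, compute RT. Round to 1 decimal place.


RT = 190 + 144 * log2(8)
log2(8) = 3.0
RT = 190 + 144 * 3.0
= 190 + 432.0
= 622.0 ms


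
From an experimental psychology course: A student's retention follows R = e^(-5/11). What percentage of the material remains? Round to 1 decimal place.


R = e^(-t/S)
-t/S = -5/11 = -0.454545
R = e^(-0.454545) = 0.634737
Percentage = 0.634737 * 100
= 63.5


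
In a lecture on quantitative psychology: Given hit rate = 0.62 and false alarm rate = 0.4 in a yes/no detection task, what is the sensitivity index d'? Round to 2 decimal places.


d' = z(HR) - z(FAR)
z(0.62) = 0.3055
z(0.4) = -0.2533
d' = 0.3055 - -0.2533
= 0.56


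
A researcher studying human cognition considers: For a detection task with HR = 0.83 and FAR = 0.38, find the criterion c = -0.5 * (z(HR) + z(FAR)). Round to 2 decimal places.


c = -0.5 * (z(HR) + z(FAR))
z(0.83) = 0.9542
z(0.38) = -0.3055
c = -0.5 * (0.9542 + -0.3055)
= -0.5 * 0.6487
= -0.32


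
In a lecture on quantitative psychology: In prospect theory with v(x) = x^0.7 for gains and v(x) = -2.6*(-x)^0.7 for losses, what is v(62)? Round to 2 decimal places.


Since x = 62 >= 0, use v(x) = x^0.7
62^0.7 = 17.9752
v(62) = 17.98


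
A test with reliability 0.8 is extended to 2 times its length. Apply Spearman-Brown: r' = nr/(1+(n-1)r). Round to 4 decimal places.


r_new = n*r / (1 + (n-1)*r)
Numerator = 2 * 0.8 = 1.6
Denominator = 1 + 1 * 0.8 = 1.8
r_new = 1.6 / 1.8
= 0.8889


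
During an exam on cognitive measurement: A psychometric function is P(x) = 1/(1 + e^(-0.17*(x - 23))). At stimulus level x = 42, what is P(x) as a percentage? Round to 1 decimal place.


P(x) = 1/(1 + e^(-0.17*(42 - 23)))
Exponent = -0.17 * 19 = -3.23
e^(-3.23) = 0.039557
P = 1/(1 + 0.039557) = 0.961948
Percentage = 96.2


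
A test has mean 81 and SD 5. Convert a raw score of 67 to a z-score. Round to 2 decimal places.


z = (X - mu) / sigma
= (67 - 81) / 5
= -14 / 5
= -2.80


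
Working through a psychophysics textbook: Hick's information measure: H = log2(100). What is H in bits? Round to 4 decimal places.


H = log2(n)
H = log2(100)
= 6.6439


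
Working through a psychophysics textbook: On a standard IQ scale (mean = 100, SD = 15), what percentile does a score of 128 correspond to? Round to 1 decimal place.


z = (IQ - mean) / SD
z = (128 - 100) / 15 = 1.8667
Percentile = Phi(1.8667) * 100
Phi(1.8667) = 0.969028
= 96.9


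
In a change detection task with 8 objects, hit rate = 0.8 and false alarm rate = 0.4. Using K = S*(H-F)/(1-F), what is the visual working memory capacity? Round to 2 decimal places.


K = S * (H - F) / (1 - F)
H - F = 0.4
1 - F = 0.6
K = 8 * 0.4 / 0.6
= 5.33


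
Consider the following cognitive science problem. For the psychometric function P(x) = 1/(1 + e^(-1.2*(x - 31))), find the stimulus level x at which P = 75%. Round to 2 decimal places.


At P = 0.75: 0.75 = 1/(1 + e^(-k*(x-x0)))
Solving: e^(-k*(x-x0)) = 1/3
x = x0 + ln(3)/k
ln(3) = 1.0986
x = 31 + 1.0986/1.2
= 31 + 0.9155
= 31.92


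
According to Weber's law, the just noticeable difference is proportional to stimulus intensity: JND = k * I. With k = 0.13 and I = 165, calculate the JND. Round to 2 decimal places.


JND = k * I
JND = 0.13 * 165
= 21.45


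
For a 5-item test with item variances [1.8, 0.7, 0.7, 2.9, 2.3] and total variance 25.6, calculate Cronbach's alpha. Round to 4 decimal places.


alpha = (k/(k-1)) * (1 - sum(s_i^2)/s_total^2)
sum(item variances) = 8.4
k/(k-1) = 5/4 = 1.25
1 - 8.4/25.6 = 1 - 0.328125 = 0.671875
alpha = 1.25 * 0.671875
= 0.8398


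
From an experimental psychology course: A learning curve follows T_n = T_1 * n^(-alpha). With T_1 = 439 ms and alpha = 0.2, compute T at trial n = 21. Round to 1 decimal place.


T_n = 439 * 21^(-0.2)
21^(-0.2) = 0.543946
T_n = 439 * 0.543946
= 238.8 ms


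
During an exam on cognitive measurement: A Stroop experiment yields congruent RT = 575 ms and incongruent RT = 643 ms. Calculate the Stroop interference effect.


Stroop effect = RT(incongruent) - RT(congruent)
= 643 - 575
= 68 ms


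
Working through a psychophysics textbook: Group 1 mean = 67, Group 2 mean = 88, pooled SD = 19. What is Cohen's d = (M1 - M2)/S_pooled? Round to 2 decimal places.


Cohen's d = (M1 - M2) / S_pooled
= (67 - 88) / 19
= -21 / 19
= -1.11


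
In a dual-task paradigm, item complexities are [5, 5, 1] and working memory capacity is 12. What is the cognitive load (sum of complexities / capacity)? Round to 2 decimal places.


Total complexity = 5 + 5 + 1 = 11
Load = total / capacity = 11 / 12
= 0.92


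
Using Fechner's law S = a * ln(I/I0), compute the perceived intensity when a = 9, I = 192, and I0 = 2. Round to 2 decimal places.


S = 9 * ln(192/2)
I/I0 = 96.0
ln(96.0) = 4.5643
S = 9 * 4.5643
= 41.08


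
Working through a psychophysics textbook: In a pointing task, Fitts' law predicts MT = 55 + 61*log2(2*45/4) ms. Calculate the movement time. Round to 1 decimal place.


MT = 55 + 61 * log2(2*45/4)
2D/W = 22.5
log2(22.5) = 4.4919
MT = 55 + 61 * 4.4919
= 329.0 ms
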